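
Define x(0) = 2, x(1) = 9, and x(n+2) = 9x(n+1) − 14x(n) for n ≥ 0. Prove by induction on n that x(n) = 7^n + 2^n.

Base cases: x(0) = 2 and 7^0 + 2^0 = 2; x(1) = 9 and 7^1 + 2^1 = 9.
Assume x(j) = 7^j + 2^j for all 0 ≤ j ≤ k, where k ≥ 1.
Then x(k+1) = 9x(k) − 14x(k−1) = 9·(7^k + 2^k) − 14·(7^{k−1} + 2^{k−1}) = (9·7 − 14)7^{k−1} + (9·2 − 14)2^{k−1} = 49·7^{k−1} + 4·2^{k−1} = 7^{k+1} + 2^{k+1}.
By strong induction, x(n) = 7^n + 2^n for all n ≥ 0.

x(n) = 7^n + 2^n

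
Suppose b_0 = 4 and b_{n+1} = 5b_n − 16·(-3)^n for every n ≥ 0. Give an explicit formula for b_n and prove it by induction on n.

Claim: b_n = 2·5^n + 2·(-3)^n.

Base case: b_0 = 4, and 2·5^0 + 2·(-3)^0 = 2 + 2 = 4.
Assume b_m = 2·5^m + 2·(-3)^m for some m ≥ 0.
Then b_{m+1} = 5b_m − 16·(-3)^m = 5·(2·5^m + 2·(-3)^m) − 16·(-3)^m = 2·5^{m+1} + 10·(-3)^m − 16·(-3)^m = 2·5^{m+1} − 6·(-3)^m = 2·5^{m+1} + 2·(-3)^{m+1}.
This completes the inductive step, so b_n = 2·5^n + 2·(-3)^n for all n ≥ 0.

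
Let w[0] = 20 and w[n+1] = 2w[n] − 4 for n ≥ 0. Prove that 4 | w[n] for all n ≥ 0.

Base case: w[0] = 20 = 4·5, so 4 | w[0].
Assume 4 | w[j], so w[j] = 4t for some integer t.
Then w[j+1] = 2w[j] − 4 = 2·(4t) − 4 = 4(2t − 1), so 4 | w[j+1].
Hence 4 | w[n] for every n ≥ 0, by induction.

4 | w[n]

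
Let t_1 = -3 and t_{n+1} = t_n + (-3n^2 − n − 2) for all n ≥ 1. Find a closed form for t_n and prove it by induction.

Claim: t_n = -n^3 + n^2 − 2n − 1.

Base case: t_1 = -3, and -1^3 + 1^2 − 2·1 − 1 = -3.
Assume t_j = -j^3 + j^2 − 2j − 1.
Then t_{j+1} = t_j + (-3j^2 − j − 2) = (-j^3 + j^2 − 2j − 1) + (-3j^2 − j − 2) = -j^3 − 2j^2 − 3j − 3,
and -(j+1)^3 + (j+1)^2 − 2·(j+1) − 1 = -j^3 − 2j^2 − 3j − 3.
This completes the inductive step, so t_n = -n^3 + n^2 − 2n − 1 for all n ≥ 1.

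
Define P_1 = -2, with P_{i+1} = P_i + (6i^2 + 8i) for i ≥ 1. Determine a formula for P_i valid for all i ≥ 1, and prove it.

Claim: P_i = 2i^3 + i^2 − 3i − 2.

Base case: P_1 = -2, and 2·1^3 + 1^2 − 3·1 − 2 = -2.
Assume P_r = 2r^3 + r^2 − 3r − 2.
Then P_{r+1} = P_r + (6r^2 + 8r) = (2r^3 + r^2 − 3r − 2) + (6r^2 + 8r) = 2r^3 + 7r^2 + 5r − 2,
and 2·(r+1)^3 + (r+1)^2 − 3·(r+1) − 2 = 2r^3 + 7r^2 + 5r − 2.
Hence P_i = 2i^3 + i^2 − 3i − 2 for every i ≥ 1, by induction.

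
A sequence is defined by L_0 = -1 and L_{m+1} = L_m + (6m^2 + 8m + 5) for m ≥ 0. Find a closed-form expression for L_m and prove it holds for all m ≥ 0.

Claim: L_m = 2m^3 + m^2 + 2m − 1.

Base case: L_0 = -1, and 2·0^3 + 0^2 + 2·0 − 1 = -1.
Assume L_r = 2r^3 + r^2 + 2r − 1.
Then L_{r+1} = L_r + (6r^2 + 8r + 5) = (2r^3 + r^2 + 2r − 1) + (6r^2 + 8r + 5) = 2r^3 + 7r^2 + 10r + 4,
and 2·(r+1)^3 + (r+1)^2 + 2·(r+1) − 1 = 2r^3 + 7r^2 + 10r + 4.
By induction, L_m = 2m^3 + m^2 + 2m − 1 for all m ≥ 0.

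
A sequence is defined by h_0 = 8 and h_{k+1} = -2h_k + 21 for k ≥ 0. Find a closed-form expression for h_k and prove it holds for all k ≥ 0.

Claim: h_k = (-2)^k + 7.

Base case: h_0 = 8, and (-2)^0 + 7 = 1 + 7 = 8.
Assume h_m = (-2)^m + 7 for some m ≥ 0.
Then h_{m+1} = -2h_m + 21 = -2·((-2)^m + 7) + 21 = -2·(-2)^m − 14 + 21 = (-2)^{m+1} + 7.
This completes the inductive step, so h_k = (-2)^k + 7 for all k ≥ 0.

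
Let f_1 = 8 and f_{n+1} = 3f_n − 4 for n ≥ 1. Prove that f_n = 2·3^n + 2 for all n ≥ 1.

Base case: f_1 = 8, and 2·3^1 + 2 = 6 + 2 = 8.
Assume f_j = 2·3^j + 2 for some j ≥ 1.
Then f_{j+1} = 3f_j − 4 = 3·(2·3^j + 2) − 4 = 6·3^j + 6 − 4 = 2·3^{j+1} + 2.
So the formula holds for j+1, and by induction f_n = 2·3^n + 2 for all n ≥ 1.

f_n = 2·3^n + 2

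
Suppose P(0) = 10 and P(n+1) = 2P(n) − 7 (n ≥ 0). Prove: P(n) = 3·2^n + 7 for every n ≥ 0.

Base case: P(0) = 10, and 3·2^0 + 7 = 3 + 7 = 10.
Assume P(k) = 3·2^k + 7 for some k ≥ 0.
Then P(k+1) = 2P(k) − 7 = 2·(3·2^k + 7) − 7 = 6·2^k + 14 − 7 = 3·2^{k+1} + 7.
Hence P(n) = 3·2^n + 7 for every n ≥ 0, by induction.

P(n) = 3·2^n + 7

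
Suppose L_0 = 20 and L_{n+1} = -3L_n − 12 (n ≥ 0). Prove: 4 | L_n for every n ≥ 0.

Base case: L_0 = 20 = 4·5, so 4 | L_0.
Assume 4 | L_r, so L_r = 4t for some integer t.
Then L_{r+1} = -3L_r − 12 = -3·(4t) − 12 = 4(-3t − 3), so 4 | L_{r+1}.
This completes the inductive step, so 4 | L_n for all n ≥ 0.

4 | L_n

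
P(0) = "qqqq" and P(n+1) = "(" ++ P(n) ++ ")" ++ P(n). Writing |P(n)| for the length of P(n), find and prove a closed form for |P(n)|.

Claim: |P(n)| = 6·2^n − 2.

Base case: |P(0)| = 4, and 6·2^0 − 2 = 4.
Assume |P(k)| = 6·2^k − 2.
Then |P(k+1)| = 1 + |P(k)| + 1 + |P(k)| = 2|P(k)| + 2 = 2(6·2^k − 2) + 2 = 6·2^{k+1} − 4 + 2 = 6·2^{k+1} − 2.
Hence |P(n)| = 6·2^n − 2 for every n ≥ 0, by induction.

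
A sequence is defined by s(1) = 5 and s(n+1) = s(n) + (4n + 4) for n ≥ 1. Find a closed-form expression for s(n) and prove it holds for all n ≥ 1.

Claim: s(n) = 2n^2 + 2n + 1.

Base case: s(1) = 5, and 2·1^2 + 2·1 + 1 = 5.
Assume s(k) = 2k^2 + 2k + 1.
Then s(k+1) = s(k) + (4k + 4) = (2k^2 + 2k + 1) + (4k + 4) = 2k^2 + 6k + 5,
and 2·(k+1)^2 + 2·(k+1) + 1 = 2k^2 + 6k + 5.
By induction, s(n) = 2n^2 + 2n + 1 for all n ≥ 1.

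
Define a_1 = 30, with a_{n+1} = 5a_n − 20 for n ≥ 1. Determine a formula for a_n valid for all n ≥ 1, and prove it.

Claim: a_n = 5^{n+1} + 5.

Base case: a_1 = 30, and 5^{1+1} + 5 = 25 + 5 = 30.
Assume a_k = 5^{k+1} + 5 for some k ≥ 1.
Then a_{k+1} = 5a_k − 20 = 5·(5^{k+1} + 5) − 20 = 5^{k+2} + 25 − 20 = 5^{k+2} + 5.
By induction, a_n = 5^{n+1} + 5 for all n ≥ 1.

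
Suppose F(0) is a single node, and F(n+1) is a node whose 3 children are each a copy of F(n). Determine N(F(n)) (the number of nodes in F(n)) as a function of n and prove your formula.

Claim: N(F(n)) = (3^{n+1} − 1)/2.

Base case: N(F(0)) = 1, and (3^{0+1} − 1)/2 = 1.
Assume N(F(j)) = (3^{j+1} − 1)/2.
Then N(F(j+1)) = 1 + 3N(F(j)) = 1 + 3·(3^{j+1} − 1)/2 = 1 + (3^{j+2} − 3)/2 = (2 + 3^{j+2} − 3)/2 = (3^{j+2} − 1)/2.
So the formula holds for j+1, and by induction N(F(n)) = (3^{n+1} − 1)/2 for all n ≥ 0.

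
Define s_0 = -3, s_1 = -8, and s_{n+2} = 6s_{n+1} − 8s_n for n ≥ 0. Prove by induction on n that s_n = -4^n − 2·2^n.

Base cases: s_0 = -3 and -4^0 − 2·2^0 = -3; s_1 = -8 and -4^1 − 2·2^1 = -8.
Assume s_j = -4^j − 2·2^j for all 0 ≤ j ≤ m, where m ≥ 1.
Then s_{m+1} = 6s_m − 8s_{m−1} = 6·(-4^m − 2·2^m) − 8·(-4^{m−1} − 2·2^{m−1}) = -(6·4 − 8)4^{m−1} − 2·(6·2 − 8)2^{m−1} = -16·4^{m−1} − 8·2^{m−1} = -4^{m+1} − 2·2^{m+1}.
By strong induction, s_n = -4^n − 2·2^n for all n ≥ 0.

s_n = -4^n − 2·2^n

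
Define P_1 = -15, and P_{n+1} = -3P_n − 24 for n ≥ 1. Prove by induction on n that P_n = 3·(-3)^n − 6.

Base case: P_1 = -15, and 3·(-3)^1 − 6 = -9 − 6 = -15.
Assume P_j = 3·(-3)^j − 6 for some j ≥ 1.
Then P_{j+1} = -3P_j − 24 = -3·(3·(-3)^j − 6) − 24 = -9·(-3)^j + 18 − 24 = 3·(-3)^{j+1} − 6.
Hence P_n = 3·(-3)^n − 6 for every n ≥ 1, by induction.

P_n = 3·(-3)^n − 6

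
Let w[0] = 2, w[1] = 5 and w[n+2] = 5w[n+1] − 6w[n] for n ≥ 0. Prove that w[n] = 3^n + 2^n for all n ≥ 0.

Base cases: w[0] = 2 and 3^0 + 2^0 = 2; w[1] = 5 and 3^1 + 2^1 = 5.
Assume w[i] = 3^i + 2^i for all 0 ≤ i ≤ j, where j ≥ 1.
Then w[j+1] = 5w[j] − 6w[j−1] = 5·(3^j + 2^j) − 6·(3^{j−1} + 2^{j−1}) = (5·3 − 6)3^{j−1} + (5·2 − 6)2^{j−1} = 9·3^{j−1} + 4·2^{j−1} = 3^{j+1} + 2^{j+1}.
Hence w[n] = 3^n + 2^n for every n ≥ 0, by strong induction.

w[n] = 3^n + 2^n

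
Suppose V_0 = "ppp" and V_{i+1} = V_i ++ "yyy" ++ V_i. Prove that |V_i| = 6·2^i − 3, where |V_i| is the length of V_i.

Base case: |V_0| = 3, and 6·2^0 − 3 = 3.
Assume |V_m| = 6·2^m − 3.
Then |V_{m+1}| = |V_m| + 3 + |V_m| = 2|V_m| + 3 = 2(6·2^m − 3) + 3 = 6·2^{m+1} − 6 + 3 = 6·2^{m+1} − 3.
So the formula holds for m+1, and by induction |V_i| = 6·2^i − 3 for all i ≥ 0.

|V_i| = 6·2^i − 3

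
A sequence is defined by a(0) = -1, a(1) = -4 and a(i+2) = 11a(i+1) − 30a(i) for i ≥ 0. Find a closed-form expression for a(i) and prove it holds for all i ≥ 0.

Claim: a(i) = 6^i − 2·5^i.

Base cases: a(0) = -1 and 6^0 − 2·5^0 = -1; a(1) = -4 and 6^1 − 2·5^1 = -4.
Assume a(t) = 6^t − 2·5^t for all 0 ≤ t ≤ j, where j ≥ 1.
Then a(j+1) = 11a(j) − 30a(j−1) = 11·(6^j − 2·5^j) − 30·(6^{j−1} − 2·5^{j−1}) = (11·6 − 30)6^{j−1} − 2·(11·5 − 30)5^{j−1} = 36·6^{j−1} − 50·5^{j−1} = 6^{j+1} − 2·5^{j+1}.
So the formula holds for j+1, and by strong induction a(i) = 6^i − 2·5^i for all i ≥ 0.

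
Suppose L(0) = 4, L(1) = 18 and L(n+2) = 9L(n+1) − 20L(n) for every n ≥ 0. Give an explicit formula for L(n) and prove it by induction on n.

Claim: L(n) = 2·5^n + 2·4^n.

Base cases: L(0) = 4 and 2·5^0 + 2·4^0 = 4; L(1) = 18 and 2·5^1 + 2·4^1 = 18.
Assume L(i) = 2·5^i + 2·4^i for all 0 ≤ i ≤ j, where j ≥ 1.
Then L(j+1) = 9L(j) − 20L(j−1) = 9·(2·5^j + 2·4^j) − 20·(2·5^{j−1} + 2·4^{j−1}) = 2·(9·5 − 20)5^{j−1} + 2·(9·4 − 20)4^{j−1} = 50·5^{j−1} + 32·4^{j−1} = 2·5^{j+1} + 2·4^{j+1}.
By strong induction, L(n) = 2·5^n + 2·4^n for all n ≥ 0.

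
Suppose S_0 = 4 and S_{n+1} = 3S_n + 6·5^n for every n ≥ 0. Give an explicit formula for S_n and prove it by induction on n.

Claim: S_n = 3^n + 3·5^n.

Base case: S_0 = 4, and 3^0 + 3·5^0 = 1 + 3 = 4.
Assume S_m = 3^m + 3·5^m for some m ≥ 0.
Then S_{m+1} = 3S_m + 6·5^m = 3·(3^m + 3·5^m) + 6·5^m = 3^{m+1} + 9·5^m + 6·5^m = 3^{m+1} + 15·5^m = 3^{m+1} + 3·5^{m+1}.
So the formula holds for m+1, and by induction S_n = 3^n + 3·5^n for all n ≥ 0.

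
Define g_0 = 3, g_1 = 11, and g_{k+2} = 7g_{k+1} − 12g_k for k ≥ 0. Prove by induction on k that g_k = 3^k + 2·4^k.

Base cases: g_0 = 3 and 3^0 + 2·4^0 = 3; g_1 = 11 and 3^1 + 2·4^1 = 11.
Assume g_j = 3^j + 2·4^j for all 0 ≤ j ≤ m, where m ≥ 1.
Then g_{m+1} = 7g_m − 12g_{m−1} = 7·(3^m + 2·4^m) − 12·(3^{m−1} + 2·4^{m−1}) = (7·3 − 12)3^{m−1} + 2·(7·4 − 12)4^{m−1} = 9·3^{m−1} + 32·4^{m−1} = 3^{m+1} + 2·4^{m+1}.
Hence g_k = 3^k + 2·4^k for every k ≥ 0, by strong induction.

g_k = 3^k + 2·4^k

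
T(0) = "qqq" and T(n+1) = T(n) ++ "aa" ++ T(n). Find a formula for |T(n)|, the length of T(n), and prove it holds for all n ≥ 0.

Claim: |T(n)| = 5·2^n − 2.

Base case: |T(0)| = 3, and 5·2^0 − 2 = 3.
Assume |T(r)| = 5·2^r − 2.
Then |T(r+1)| = |T(r)| + 2 + |T(r)| = 2|T(r)| + 2 = 2(5·2^r − 2) + 2 = 5·2^{r+1} − 4 + 2 = 5·2^{r+1} − 2.
Hence |T(n)| = 5·2^n − 2 for every n ≥ 0, by induction.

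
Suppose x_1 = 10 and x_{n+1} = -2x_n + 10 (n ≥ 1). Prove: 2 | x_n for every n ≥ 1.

Base case: x_1 = 10 = 2·5, so 2 | x_1.
Assume 2 | x_j, so x_j = 2t for some integer t.
Then x_{j+1} = -2x_j + 10 = -2·(2t) + 10 = 2(-2t + 5), so 2 | x_{j+1}.
So the property holds for j+1, and by induction 2 | x_n for all n ≥ 1.

2 | x_n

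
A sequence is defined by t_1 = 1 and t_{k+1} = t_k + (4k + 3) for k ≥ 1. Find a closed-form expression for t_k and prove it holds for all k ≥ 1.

Claim: t_k = 2k^2 + k − 2.

Base case: t_1 = 1, and 2·1^2 + 1 − 2 = 1.
Assume t_r = 2r^2 + r − 2.
Then t_{r+1} = t_r + (4r + 3) = (2r^2 + r − 2) + (4r + 3) = 2r^2 + 5r + 1,
and 2·(r+1)^2 + (r+1) − 2 = 2r^2 + 5r + 1.
Hence t_k = 2k^2 + k − 2 for every k ≥ 1, by induction.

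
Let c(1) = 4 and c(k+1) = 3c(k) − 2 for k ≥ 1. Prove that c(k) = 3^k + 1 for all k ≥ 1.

Base case: c(1) = 4, and 3^1 + 1 = 3 + 1 = 4.
Assume c(r) = 3^r + 1 for some r ≥ 1.
Then c(r+1) = 3c(r) − 2 = 3·(3^r + 1) − 2 = 3^{r+1} + 3 − 2 = 3^{r+1} + 1.
By induction, c(k) = 3^k + 1 for all k ≥ 1.

c(k) = 3^k + 1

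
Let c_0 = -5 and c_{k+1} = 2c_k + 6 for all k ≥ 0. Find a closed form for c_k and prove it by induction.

Claim: c_k = 2^k − 6.

Base case: c_0 = -5, and 2^0 − 6 = 1 − 6 = -5.
Assume c_j = 2^j − 6 for some j ≥ 0.
Then c_{j+1} = 2c_j + 6 = 2·(2^j − 6) + 6 = 2^{j+1} − 12 + 6 = 2^{j+1} − 6.
Hence c_k = 2^k − 6 for every k ≥ 0, by induction.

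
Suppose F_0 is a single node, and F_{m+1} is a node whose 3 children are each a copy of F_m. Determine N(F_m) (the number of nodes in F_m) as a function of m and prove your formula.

Claim: N(F_m) = (3^{m+1} − 1)/2.

Base case: N(F_0) = 1, and (3^{0+1} − 1)/2 = 1.
Assume N(F_j) = (3^{j+1} − 1)/2.
Then N(F_{j+1}) = 1 + 3N(F_j) = 1 + 3·(3^{j+1} − 1)/2 = 1 + (3^{j+2} − 3)/2 = (2 + 3^{j+2} − 3)/2 = (3^{j+2} − 1)/2.
This completes the inductive step, so N(F_m) = (3^{m+1} − 1)/2 for all m ≥ 0.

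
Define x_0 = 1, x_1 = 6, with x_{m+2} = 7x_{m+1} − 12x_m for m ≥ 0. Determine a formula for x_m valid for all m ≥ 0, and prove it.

Claim: x_m = 3·4^m − 2·3^m.

Base cases: x_0 = 1 and 3·4^0 − 2·3^0 = 1; x_1 = 6 and 3·4^1 − 2·3^1 = 6.
Assume x_j = 3·4^j − 2·3^j for all 0 ≤ j ≤ r, where r ≥ 1.
Then x_{r+1} = 7x_r − 12x_{r−1} = 7·(3·4^r − 2·3^r) − 12·(3·4^{r−1} − 2·3^{r−1}) = 3·(7·4 − 12)4^{r−1} − 2·(7·3 − 12)3^{r−1} = 48·4^{r−1} − 18·3^{r−1} = 3·4^{r+1} − 2·3^{r+1}.
So the formula holds for r+1, and by strong induction x_m = 3·4^m − 2·3^m for all m ≥ 0.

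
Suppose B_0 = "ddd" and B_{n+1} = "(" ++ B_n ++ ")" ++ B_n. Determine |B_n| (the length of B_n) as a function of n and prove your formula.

Claim: |B_n| = 5·2^n − 2.

Base case: |B_0| = 3, and 5·2^0 − 2 = 3.
Assume |B_j| = 5·2^j − 2.
Then |B_{j+1}| = 1 + |B_j| + 1 + |B_j| = 2|B_j| + 2 = 2(5·2^j − 2) + 2 = 5·2^{j+1} − 4 + 2 = 5·2^{j+1} − 2.
So the formula holds for j+1, and by induction |B_n| = 5·2^n − 2 for all n ≥ 0.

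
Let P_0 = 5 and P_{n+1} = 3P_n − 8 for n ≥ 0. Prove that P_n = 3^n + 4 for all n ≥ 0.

Base case: P_0 = 5, and 3^0 + 4 = 1 + 4 = 5.
Assume P_r = 3^r + 4 for some r ≥ 0.
Then P_{r+1} = 3P_r − 8 = 3·(3^r + 4) − 8 = 3^{r+1} + 12 − 8 = 3^{r+1} + 4.
This completes the inductive step, so P_n = 3^n + 4 for all n ≥ 0.

P_n = 3^n + 4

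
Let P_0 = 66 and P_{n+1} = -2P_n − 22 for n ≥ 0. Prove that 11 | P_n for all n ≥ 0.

Base case: P_0 = 66 = 11·6, so 11 | P_0.
Assume 11 | P_m, so P_m = 11t for some integer t.
Then P_{m+1} = -2P_m − 22 = -2·(11t) − 22 = 11(-2t − 2), so 11 | P_{m+1}.
This completes the inductive step, so 11 | P_n for all n ≥ 0.

11 | P_n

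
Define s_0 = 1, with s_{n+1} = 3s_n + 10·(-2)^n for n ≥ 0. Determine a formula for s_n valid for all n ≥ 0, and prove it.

Claim: s_n = 3·3^n − 2·(-2)^n.

Base case: s_0 = 1, and 3·3^0 − 2·(-2)^0 = 3 − 2 = 1.
Assume s_r = 3·3^r − 2·(-2)^r for some r ≥ 0.
Then s_{r+1} = 3s_r + 10·(-2)^r = 3·(3·3^r − 2·(-2)^r) + 10·(-2)^r = 3·3^{r+1} − 6·(-2)^r + 10·(-2)^r = 3·3^{r+1} + 4·(-2)^r = 3·3^{r+1} − 2·(-2)^{r+1}.
By induction, s_n = 3·3^n − 2·(-2)^n for all n ≥ 0.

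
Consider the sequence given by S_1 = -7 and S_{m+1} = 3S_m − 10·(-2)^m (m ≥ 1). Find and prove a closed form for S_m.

Claim: S_m = -3^m + 2·(-2)^m.

Base case: S_1 = -7, and -3^1 + 2·(-2)^1 = -3 − 4 = -7.
Assume S_j = -3^j + 2·(-2)^j for some j ≥ 1.
Then S_{j+1} = 3S_j − 10·(-2)^j = 3·(-3^j + 2·(-2)^j) − 10·(-2)^j = -3^{j+1} + 6·(-2)^j − 10·(-2)^j = -3^{j+1} − 4·(-2)^j = -3^{j+1} + 2·(-2)^{j+1}.
Hence S_m = -3^m + 2·(-2)^m for every m ≥ 1, by induction.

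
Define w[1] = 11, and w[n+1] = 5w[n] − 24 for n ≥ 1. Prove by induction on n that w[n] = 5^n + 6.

Base case: w[1] = 11, and 5^1 + 6 = 5 + 6 = 11.
Assume w[k] = 5^k + 6 for some k ≥ 1.
Then w[k+1] = 5w[k] − 24 = 5·(5^k + 6) − 24 = 5^{k+1} + 30 − 24 = 5^{k+1} + 6.
By induction, w[n] = 5^n + 6 for all n ≥ 1.

w[n] = 5^n + 6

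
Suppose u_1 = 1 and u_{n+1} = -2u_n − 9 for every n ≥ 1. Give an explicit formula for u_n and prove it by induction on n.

Claim: u_n = -2·(-2)^n − 3.

Base case: u_1 = 1, and -2·(-2)^1 − 3 = 4 − 3 = 1.
Assume u_k = -2·(-2)^k − 3 for some k ≥ 1.
Then u_{k+1} = -2u_k − 9 = -2·(-2·(-2)^k − 3) − 9 = 4·(-2)^k + 6 − 9 = -2·(-2)^{k+1} − 3.
This completes the inductive step, so u_n = -2·(-2)^n − 3 for all n ≥ 1.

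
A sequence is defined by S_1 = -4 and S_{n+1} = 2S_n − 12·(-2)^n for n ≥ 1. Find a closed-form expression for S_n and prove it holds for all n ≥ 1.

Claim: S_n = 2^n + 3·(-2)^n.

Base case: S_1 = -4, and 2^1 + 3·(-2)^1 = 2 − 6 = -4.
Assume S_j = 2^j + 3·(-2)^j for some j ≥ 1.
Then S_{j+1} = 2S_j − 12·(-2)^j = 2·(2^j + 3·(-2)^j) − 12·(-2)^j = 2^{j+1} + 6·(-2)^j − 12·(-2)^j = 2^{j+1} − 6·(-2)^j = 2^{j+1} + 3·(-2)^{j+1}.
So the formula holds for j+1, and by induction S_n = 2^n + 3·(-2)^n for all n ≥ 1.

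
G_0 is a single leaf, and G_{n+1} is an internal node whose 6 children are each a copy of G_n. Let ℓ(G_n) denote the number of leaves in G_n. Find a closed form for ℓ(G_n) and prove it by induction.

Claim: ℓ(G_n) = 6^n.

Base case: ℓ(G_0) = 1, and 6^0 = 1.
Assume ℓ(G_k) = 6^k.
Then ℓ(G_{k+1}) = 6·ℓ(G_k) = 6·6^k = 6^{k+1}.
This completes the inductive step, so ℓ(G_n) = 6^n for all n ≥ 0.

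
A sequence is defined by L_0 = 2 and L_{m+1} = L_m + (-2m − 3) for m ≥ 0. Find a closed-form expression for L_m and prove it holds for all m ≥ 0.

Claim: L_m = -m^2 − 2m + 2.

Base case: L_0 = 2, and -0^2 − 2·0 + 2 = 2.
Assume L_j = -j^2 − 2j + 2.
Then L_{j+1} = L_j + (-2j − 3) = (-j^2 − 2j + 2) + (-2j − 3) = -j^2 − 4j − 1,
and -(j+1)^2 − 2·(j+1) + 2 = -j^2 − 4j − 1.
Hence L_m = -m^2 − 2m + 2 for every m ≥ 0, by induction.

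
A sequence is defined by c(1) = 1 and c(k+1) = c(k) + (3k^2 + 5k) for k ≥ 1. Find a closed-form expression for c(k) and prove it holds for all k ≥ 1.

Claim: c(k) = k^3 + k^2 − 2k + 1.

Base case: c(1) = 1, and 1^3 + 1^2 − 2·1 + 1 = 1.
Assume c(m) = m^3 + m^2 − 2m + 1.
Then c(m+1) = c(m) + (3m^2 + 5m) = (m^3 + m^2 − 2m + 1) + (3m^2 + 5m) = m^3 + 4m^2 + 3m + 1,
and (m+1)^3 + (m+1)^2 − 2·(m+1) + 1 = m^3 + 4m^2 + 3m + 1.
By induction, c(k) = k^3 + k^2 − 2k + 1 for all k ≥ 1.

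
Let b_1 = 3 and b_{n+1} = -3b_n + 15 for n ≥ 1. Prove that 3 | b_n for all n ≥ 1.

Base case: b_1 = 3 = 3·1, so 3 | b_1.
Assume 3 | b_j, so b_j = 3t for some integer t.
Then b_{j+1} = -3b_j + 15 = -3·(3t) + 15 = 3(-3t + 5), so 3 | b_{j+1}.
Hence 3 | b_n for every n ≥ 1, by induction.

3 | b_n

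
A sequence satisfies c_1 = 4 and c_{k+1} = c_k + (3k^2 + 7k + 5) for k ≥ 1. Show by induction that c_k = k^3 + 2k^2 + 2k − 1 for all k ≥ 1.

Base case: c_1 = 4, and 1^3 + 2·1^2 + 2·1 − 1 = 4.
Assume c_j = j^3 + 2j^2 + 2j − 1.
Then c_{j+1} = c_j + (3j^2 + 7j + 5) = (j^3 + 2j^2 + 2j − 1) + (3j^2 + 7j + 5) = j^3 + 5j^2 + 9j + 4,
and (j+1)^3 + 2·(j+1)^2 + 2·(j+1) − 1 = j^3 + 5j^2 + 9j + 4.
By induction, c_k = k^3 + 2k^2 + 2k − 1 for all k ≥ 1.

c_k = k^3 + 2k^2 + 2k − 1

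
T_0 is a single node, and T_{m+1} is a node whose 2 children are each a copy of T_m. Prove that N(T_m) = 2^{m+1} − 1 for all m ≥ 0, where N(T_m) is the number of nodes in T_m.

Base case: N(T_0) = 1, and 2^{0+1} − 1 = 1.
Assume N(T_k) = 2^{k+1} − 1.
Then N(T_{k+1}) = 1 + 2N(T_k) = 1 + 2(2^{k+1} − 1) = 2^{k+2} − 2 + 1 = 2^{k+2} − 1.
Hence N(T_m) = 2^{m+1} − 1 for every m ≥ 0, by induction.

N(T_m) = 2^{m+1} − 1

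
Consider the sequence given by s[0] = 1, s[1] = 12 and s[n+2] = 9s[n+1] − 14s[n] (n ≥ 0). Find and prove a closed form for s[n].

Claim: s[n] = -2^n + 2·7^n.

Base cases: s[0] = 1 and -2^0 + 2·7^0 = 1; s[1] = 12 and -2^1 + 2·7^1 = 12.
Assume s[i] = -2^i + 2·7^i for all 0 ≤ i ≤ j, where j ≥ 1.
Then s[j+1] = 9s[j] − 14s[j−1] = 9·(-2^j + 2·7^j) − 14·(-2^{j−1} + 2·7^{j−1}) = -(9·2 − 14)2^{j−1} + 2·(9·7 − 14)7^{j−1} = -4·2^{j−1} + 98·7^{j−1} = -2^{j+1} + 2·7^{j+1}.
This completes the inductive step, so s[n] = -2^n + 2·7^n for all n ≥ 0.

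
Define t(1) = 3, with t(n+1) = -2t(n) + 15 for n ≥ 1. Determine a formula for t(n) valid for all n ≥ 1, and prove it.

Claim: t(n) = (-2)^n + 5.

Base case: t(1) = 3, and (-2)^1 + 5 = -2 + 5 = 3.
Assume t(m) = (-2)^m + 5 for some m ≥ 1.
Then t(m+1) = -2t(m) + 15 = -2·((-2)^m + 5) + 15 = -2·(-2)^m − 10 + 15 = (-2)^{m+1} + 5.
Hence t(n) = (-2)^n + 5 for every n ≥ 1, by induction.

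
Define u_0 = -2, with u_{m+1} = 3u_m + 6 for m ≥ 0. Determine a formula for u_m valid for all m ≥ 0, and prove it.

Claim: u_m = 3^m − 3.

Base case: u_0 = -2, and 3^0 − 3 = 1 − 3 = -2.
Assume u_j = 3^j − 3 for some j ≥ 0.
Then u_{j+1} = 3u_j + 6 = 3·(3^j − 3) + 6 = 3^{j+1} − 9 + 6 = 3^{j+1} − 3.
Hence u_m = 3^m − 3 for every m ≥ 0, by induction.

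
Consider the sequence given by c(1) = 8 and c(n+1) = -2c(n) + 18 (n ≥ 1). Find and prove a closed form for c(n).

Claim: c(n) = -(-2)^n + 6.

Base case: c(1) = 8, and -(-2)^1 + 6 = 2 + 6 = 8.
Assume c(j) = -(-2)^j + 6 for some j ≥ 1.
Then c(j+1) = -2c(j) + 18 = -2·(-(-2)^j + 6) + 18 = 2·(-2)^j − 12 + 18 = -(-2)^{j+1} + 6.
Hence c(n) = -(-2)^n + 6 for every n ≥ 1, by induction.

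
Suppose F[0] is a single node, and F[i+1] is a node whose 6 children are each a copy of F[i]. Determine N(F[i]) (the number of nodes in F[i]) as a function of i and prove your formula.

Claim: N(F[i]) = (6^{i+1} − 1)/5.

Base case: N(F[0]) = 1, and (6^{0+1} − 1)/5 = 1.
Assume N(F[r]) = (6^{r+1} − 1)/5.
Then N(F[r+1]) = 1 + 6N(F[r]) = 1 + 6·(6^{r+1} − 1)/5 = 1 + (6^{r+2} − 6)/5 = (5 + 6^{r+2} − 6)/5 = (6^{r+2} − 1)/5.
By induction, N(F[i]) = (6^{i+1} − 1)/5 for all i ≥ 0.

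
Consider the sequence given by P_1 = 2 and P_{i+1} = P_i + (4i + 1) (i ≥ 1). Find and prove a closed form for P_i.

Claim: P_i = 2i^2 − i + 1.

Base case: P_1 = 2, and 2·1^2 − 1 + 1 = 2.
Assume P_k = 2k^2 − k + 1.
Then P_{k+1} = P_k + (4k + 1) = (2k^2 − k + 1) + (4k + 1) = 2k^2 + 3k + 2,
and 2·(k+1)^2 − (k+1) + 1 = 2k^2 + 3k + 2.
Hence P_i = 2i^2 − i + 1 for every i ≥ 1, by induction.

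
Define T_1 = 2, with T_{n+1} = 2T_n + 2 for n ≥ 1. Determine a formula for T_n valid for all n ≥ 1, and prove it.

Claim: T_n = 2^{n+1} − 2.

Base case: T_1 = 2, and 2^{1+1} − 2 = 4 − 2 = 2.
Assume T_r = 2^{r+1} − 2 for some r ≥ 1.
Then T_{r+1} = 2T_r + 2 = 2·(2^{r+1} − 2) + 2 = 2^{r+2} − 4 + 2 = 2^{r+2} − 2.
By induction, T_n = 2^{n+1} − 2 for all n ≥ 1.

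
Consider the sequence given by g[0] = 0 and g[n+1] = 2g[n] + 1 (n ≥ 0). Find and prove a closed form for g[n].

Claim: g[n] = 2^n − 1.

Base case: g[0] = 0, and 2^0 − 1 = 1 − 1 = 0.
Assume g[r] = 2^r − 1 for some r ≥ 0.
Then g[r+1] = 2g[r] + 1 = 2·(2^r − 1) + 1 = 2^{r+1} − 2 + 1 = 2^{r+1} − 1.
This completes the inductive step, so g[n] = 2^n − 1 for all n ≥ 0.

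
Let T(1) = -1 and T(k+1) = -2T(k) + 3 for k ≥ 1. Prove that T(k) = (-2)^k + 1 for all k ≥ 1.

Base case: T(1) = -1, and (-2)^1 + 1 = -2 + 1 = -1.
Assume T(j) = (-2)^j + 1 for some j ≥ 1.
Then T(j+1) = -2T(j) + 3 = -2·((-2)^j + 1) + 3 = -2·(-2)^j − 2 + 3 = (-2)^{j+1} + 1.
So the formula holds for j+1, and by induction T(k) = (-2)^k + 1 for all k ≥ 1.

T(k) = (-2)^k + 1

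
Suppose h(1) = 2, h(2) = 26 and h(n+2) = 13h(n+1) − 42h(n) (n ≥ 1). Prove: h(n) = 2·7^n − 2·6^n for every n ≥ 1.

Base cases: h(1) = 2 and 2·7^1 − 2·6^1 = 2; h(2) = 26 and 2·7^2 − 2·6^2 = 26.
Assume h(j) = 2·7^j − 2·6^j for all 1 ≤ j ≤ m, where m ≥ 2.
Then h(m+1) = 13h(m) − 42h(m−1) = 13·(2·7^m − 2·6^m) − 42·(2·7^{m−1} − 2·6^{m−1}) = 2·(13·7 − 42)7^{m−1} − 2·(13·6 − 42)6^{m−1} = 98·7^{m−1} − 72·6^{m−1} = 2·7^{m+1} − 2·6^{m+1}.
This completes the inductive step, so h(n) = 2·7^n − 2·6^n for all n ≥ 1.

h(n) = 2·7^n − 2·6^n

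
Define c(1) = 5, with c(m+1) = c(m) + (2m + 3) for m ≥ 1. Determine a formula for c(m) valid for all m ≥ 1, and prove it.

Claim: c(m) = m^2 + 2m + 2.

Base case: c(1) = 5, and 1^2 + 2·1 + 2 = 5.
Assume c(r) = r^2 + 2r + 2.
Then c(r+1) = c(r) + (2r + 3) = (r^2 + 2r + 2) + (2r + 3) = r^2 + 4r + 5,
and (r+1)^2 + 2·(r+1) + 2 = r^2 + 4r + 5.
This completes the inductive step, so c(m) = m^2 + 2m + 2 for all m ≥ 1.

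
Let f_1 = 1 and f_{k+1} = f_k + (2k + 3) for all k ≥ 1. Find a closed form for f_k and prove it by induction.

Claim: f_k = k^2 + 2k − 2.

Base case: f_1 = 1, and 1^2 + 2·1 − 2 = 1.
Assume f_m = m^2 + 2m − 2.
Then f_{m+1} = f_m + (2m + 3) = (m^2 + 2m − 2) + (2m + 3) = m^2 + 4m + 1,
and (m+1)^2 + 2·(m+1) − 2 = m^2 + 4m + 1.
Hence f_k = k^2 + 2k − 2 for every k ≥ 1, by induction.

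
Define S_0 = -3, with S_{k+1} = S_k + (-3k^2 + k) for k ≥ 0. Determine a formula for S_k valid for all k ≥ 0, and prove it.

Claim: S_k = -k^3 + 2k^2 − k − 3.

Base case: S_0 = -3, and -0^3 + 2·0^2 − 0 − 3 = -3.
Assume S_j = -j^3 + 2j^2 − j − 3.
Then S_{j+1} = S_j + (-3j^2 + j) = (-j^3 + 2j^2 − j − 3) + (-3j^2 + j) = -j^3 − j^2 − 3,
and -(j+1)^3 + 2·(j+1)^2 − (j+1) − 3 = -j^3 − j^2 − 3.
Hence S_k = -k^3 + 2k^2 − k − 3 for every k ≥ 0, by induction.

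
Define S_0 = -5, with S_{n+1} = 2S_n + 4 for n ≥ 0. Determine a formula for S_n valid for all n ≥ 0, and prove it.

Claim: S_n = -2^n − 4.

Base case: S_0 = -5, and -2^0 − 4 = -1 − 4 = -5.
Assume S_j = -2^j − 4 for some j ≥ 0.
Then S_{j+1} = 2S_j + 4 = 2·(-2^j − 4) + 4 = -2^{j+1} − 8 + 4 = -2^{j+1} − 4.
By induction, S_n = -2^n − 4 for all n ≥ 0.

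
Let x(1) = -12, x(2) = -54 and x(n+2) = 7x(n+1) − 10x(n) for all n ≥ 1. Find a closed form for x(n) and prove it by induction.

Claim: x(n) = -2^n − 2·5^n.

Base cases: x(1) = -12 and -2^1 − 2·5^1 = -12; x(2) = -54 and -2^2 − 2·5^2 = -54.
Assume x(i) = -2^i − 2·5^i for all 1 ≤ i ≤ j, where j ≥ 2.
Then x(j+1) = 7x(j) − 10x(j−1) = 7·(-2^j − 2·5^j) − 10·(-2^{j−1} − 2·5^{j−1}) = -(7·2 − 10)2^{j−1} − 2·(7·5 − 10)5^{j−1} = -4·2^{j−1} − 50·5^{j−1} = -2^{j+1} − 2·5^{j+1}.
So the formula holds for j+1, and by strong induction x(n) = -2^n − 2·5^n for all n ≥ 1.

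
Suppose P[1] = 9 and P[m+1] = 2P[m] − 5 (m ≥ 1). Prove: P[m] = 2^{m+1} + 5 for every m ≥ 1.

Base case: P[1] = 9, and 2^{1+1} + 5 = 4 + 5 = 9.
Assume P[k] = 2^{k+1} + 5 for some k ≥ 1.
Then P[k+1] = 2P[k] − 5 = 2·(2^{k+1} + 5) − 5 = 2^{k+2} + 10 − 5 = 2^{k+2} + 5.
Hence P[m] = 2^{m+1} + 5 for every m ≥ 1, by induction.

P[m] = 2^{m+1} + 5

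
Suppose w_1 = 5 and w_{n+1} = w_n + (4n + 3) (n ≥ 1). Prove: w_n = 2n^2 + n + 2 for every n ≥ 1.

Base case: w_1 = 5, and 2·1^2 + 1 + 2 = 5.
Assume w_j = 2j^2 + j + 2.
Then w_{j+1} = w_j + (4j + 3) = (2j^2 + j + 2) + (4j + 3) = 2j^2 + 5j + 5,
and 2·(j+1)^2 + (j+1) + 2 = 2j^2 + 5j + 5.
By induction, w_n = 2n^2 + n + 2 for all n ≥ 1.

w_n = 2n^2 + n + 2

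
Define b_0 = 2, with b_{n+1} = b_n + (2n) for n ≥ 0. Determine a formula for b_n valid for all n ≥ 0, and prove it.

Claim: b_n = n^2 − n + 2.

Base case: b_0 = 2, and 0^2 − 0 + 2 = 2.
Assume b_j = j^2 − j + 2.
Then b_{j+1} = b_j + (2j) = (j^2 − j + 2) + (2j) = j^2 + j + 2,
and (j+1)^2 − (j+1) + 2 = j^2 + j + 2.
This completes the inductive step, so b_n = n^2 − n + 2 for all n ≥ 0.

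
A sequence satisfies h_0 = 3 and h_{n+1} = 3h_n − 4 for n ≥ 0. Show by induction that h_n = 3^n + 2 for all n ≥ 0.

Base case: h_0 = 3, and 3^0 + 2 = 1 + 2 = 3.
Assume h_k = 3^k + 2 for some k ≥ 0.
Then h_{k+1} = 3h_k − 4 = 3·(3^k + 2) − 4 = 3^{k+1} + 6 − 4 = 3^{k+1} + 2.
This completes the inductive step, so h_n = 3^n + 2 for all n ≥ 0.

h_n = 3^n + 2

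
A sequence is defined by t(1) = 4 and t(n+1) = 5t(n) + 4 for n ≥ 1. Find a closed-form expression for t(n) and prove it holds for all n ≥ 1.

Claim: t(n) = 5^n − 1.

Base case: t(1) = 4, and 5^1 − 1 = 5 − 1 = 4.
Assume t(k) = 5^k − 1 for some k ≥ 1.
Then t(k+1) = 5t(k) + 4 = 5·(5^k − 1) + 4 = 5^{k+1} − 5 + 4 = 5^{k+1} − 1.
By induction, t(n) = 5^n − 1 for all n ≥ 1.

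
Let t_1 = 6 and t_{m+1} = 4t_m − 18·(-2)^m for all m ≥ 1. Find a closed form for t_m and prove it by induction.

Claim: t_m = 3·4^m + 3·(-2)^m.

Base case: t_1 = 6, and 3·4^1 + 3·(-2)^1 = 12 − 6 = 6.
Assume t_r = 3·4^r + 3·(-2)^r for some r ≥ 1.
Then t_{r+1} = 4t_r − 18·(-2)^r = 4·(3·4^r + 3·(-2)^r) − 18·(-2)^r = 3·4^{r+1} + 12·(-2)^r − 18·(-2)^r = 3·4^{r+1} − 6·(-2)^r = 3·4^{r+1} + 3·(-2)^{r+1}.
So the formula holds for r+1, and by induction t_m = 3·4^m + 3·(-2)^m for all m ≥ 1.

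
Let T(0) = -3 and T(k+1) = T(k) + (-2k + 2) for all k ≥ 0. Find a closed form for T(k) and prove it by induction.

Claim: T(k) = -k^2 + 3k − 3.

Base case: T(0) = -3, and -0^2 + 3·0 − 3 = -3.
Assume T(r) = -r^2 + 3r − 3.
Then T(r+1) = T(r) + (-2r + 2) = (-r^2 + 3r − 3) + (-2r + 2) = -r^2 + r − 1,
and -(r+1)^2 + 3·(r+1) − 3 = -r^2 + r − 1.
By induction, T(k) = -k^2 + 3k − 3 for all k ≥ 0.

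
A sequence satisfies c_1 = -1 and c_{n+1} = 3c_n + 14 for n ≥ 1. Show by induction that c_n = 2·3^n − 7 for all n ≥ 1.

Base case: c_1 = -1, and 2·3^1 − 7 = 6 − 7 = -1.
Assume c_j = 2·3^j − 7 for some j ≥ 1.
Then c_{j+1} = 3c_j + 14 = 3·(2·3^j − 7) + 14 = 6·3^j − 21 + 14 = 2·3^{j+1} − 7.
Hence c_n = 2·3^n − 7 for every n ≥ 1, by induction.

c_n = 2·3^n − 7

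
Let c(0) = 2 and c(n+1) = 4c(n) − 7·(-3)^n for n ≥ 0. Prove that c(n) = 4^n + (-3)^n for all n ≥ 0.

Base case: c(0) = 2, and 4^0 + (-3)^0 = 1 + 1 = 2.
Assume c(k) = 4^k + (-3)^k for some k ≥ 0.
Then c(k+1) = 4c(k) − 7·(-3)^k = 4·(4^k + (-3)^k) − 7·(-3)^k = 4^{k+1} + 4·(-3)^k − 7·(-3)^k = 4^{k+1} − 3·(-3)^k = 4^{k+1} + (-3)^{k+1}.
Hence c(n) = 4^n + (-3)^n for every n ≥ 0, by induction.

c(n) = 4^n + (-3)^n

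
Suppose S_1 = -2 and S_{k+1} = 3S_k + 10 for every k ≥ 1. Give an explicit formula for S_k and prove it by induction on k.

Claim: S_k = 3^k − 5.

Base case: S_1 = -2, and 3^1 − 5 = 3 − 5 = -2.
Assume S_m = 3^m − 5 for some m ≥ 1.
Then S_{m+1} = 3S_m + 10 = 3·(3^m − 5) + 10 = 3^{m+1} − 15 + 10 = 3^{m+1} − 5.
So the formula holds for m+1, and by induction S_k = 3^k − 5 for all k ≥ 1.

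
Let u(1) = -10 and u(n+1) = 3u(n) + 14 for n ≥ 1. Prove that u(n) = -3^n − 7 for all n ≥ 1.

Base case: u(1) = -10, and -3^1 − 7 = -3 − 7 = -10.
Assume u(m) = -3^m − 7 for some m ≥ 1.
Then u(m+1) = 3u(m) + 14 = 3·(-3^m − 7) + 14 = -3^{m+1} − 21 + 14 = -3^{m+1} − 7.
So the formula holds for m+1, and by induction u(n) = -3^n − 7 for all n ≥ 1.

u(n) = -3^n − 7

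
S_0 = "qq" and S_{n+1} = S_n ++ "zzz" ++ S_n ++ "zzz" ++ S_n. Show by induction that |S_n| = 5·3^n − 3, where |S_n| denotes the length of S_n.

Base case: |S_0| = 2, and 5·3^0 − 3 = 2.
Assume |S_k| = 5·3^k − 3.
Then |S_{k+1}| = 3|S_k| + 6 = 3(5·3^k − 3) + 6 = 5·3^{k+1} − 9 + 6 = 5·3^{k+1} − 3.
This completes the inductive step, so |S_n| = 5·3^n − 3 for all n ≥ 0.

|S_n| = 5·3^n − 3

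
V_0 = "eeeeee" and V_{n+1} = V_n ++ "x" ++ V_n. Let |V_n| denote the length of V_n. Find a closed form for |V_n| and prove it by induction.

Claim: |V_n| = 7·2^n − 1.

Base case: |V_0| = 6, and 7·2^0 − 1 = 6.
Assume |V_j| = 7·2^j − 1.
Then |V_{j+1}| = |V_j| + 1 + |V_j| = 2|V_j| + 1 = 2(7·2^j − 1) + 1 = 7·2^{j+1} − 2 + 1 = 7·2^{j+1} − 1.
This completes the inductive step, so |V_n| = 7·2^n − 1 for all n ≥ 0.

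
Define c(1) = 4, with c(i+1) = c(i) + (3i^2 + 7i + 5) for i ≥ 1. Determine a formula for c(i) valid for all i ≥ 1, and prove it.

Claim: c(i) = i^3 + 2i^2 + 2i − 1.

Base case: c(1) = 4, and 1^3 + 2·1^2 + 2·1 − 1 = 4.
Assume c(m) = m^3 + 2m^2 + 2m − 1.
Then c(m+1) = c(m) + (3m^2 + 7m + 5) = (m^3 + 2m^2 + 2m − 1) + (3m^2 + 7m + 5) = m^3 + 5m^2 + 9m + 4,
and (m+1)^3 + 2·(m+1)^2 + 2·(m+1) − 1 = m^3 + 5m^2 + 9m + 4.
This completes the inductive step, so c(i) = i^3 + 2i^2 + 2i − 1 for all i ≥ 1.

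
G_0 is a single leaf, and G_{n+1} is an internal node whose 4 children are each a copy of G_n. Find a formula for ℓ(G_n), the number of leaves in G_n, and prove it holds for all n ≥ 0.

Claim: ℓ(G_n) = 4^n.

Base case: ℓ(G_0) = 1, and 4^0 = 1.
Assume ℓ(G_r) = 4^r.
Then ℓ(G_{r+1}) = 4·ℓ(G_r) = 4·4^r = 4^{r+1}.
By induction, ℓ(G_n) = 4^n for all n ≥ 0.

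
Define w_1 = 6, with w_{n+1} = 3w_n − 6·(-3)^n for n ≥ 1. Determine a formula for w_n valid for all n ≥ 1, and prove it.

Claim: w_n = 3·3^n + (-3)^n.

Base case: w_1 = 6, and 3·3^1 + (-3)^1 = 9 − 3 = 6.
Assume w_r = 3·3^r + (-3)^r for some r ≥ 1.
Then w_{r+1} = 3w_r − 6·(-3)^r = 3·(3·3^r + (-3)^r) − 6·(-3)^r = 3·3^{r+1} + 3·(-3)^r − 6·(-3)^r = 3·3^{r+1} − 3·(-3)^r = 3·3^{r+1} + (-3)^{r+1}.
By induction, w_n = 3·3^n + (-3)^n for all n ≥ 1.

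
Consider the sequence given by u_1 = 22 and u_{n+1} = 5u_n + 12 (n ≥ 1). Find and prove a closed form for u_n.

Claim: u_n = 5^{n+1} − 3.

Base case: u_1 = 22, and 5^{1+1} − 3 = 25 − 3 = 22.
Assume u_k = 5^{k+1} − 3 for some k ≥ 1.
Then u_{k+1} = 5u_k + 12 = 5·(5^{k+1} − 3) + 12 = 5^{k+2} − 15 + 12 = 5^{k+2} − 3.
This completes the inductive step, so u_n = 5^{n+1} − 3 for all n ≥ 1.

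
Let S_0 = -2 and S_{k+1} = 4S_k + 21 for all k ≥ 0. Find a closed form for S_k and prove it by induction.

Claim: S_k = 5·4^k − 7.

Base case: S_0 = -2, and 5·4^0 − 7 = 5 − 7 = -2.
Assume S_j = 5·4^j − 7 for some j ≥ 0.
Then S_{j+1} = 4S_j + 21 = 4·(5·4^j − 7) + 21 = 20·4^j − 28 + 21 = 5·4^{j+1} − 7.
So the formula holds for j+1, and by induction S_k = 5·4^k − 7 for all k ≥ 0.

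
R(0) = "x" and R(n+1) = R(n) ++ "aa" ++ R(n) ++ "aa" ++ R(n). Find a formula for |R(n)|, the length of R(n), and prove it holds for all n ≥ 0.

Claim: |R(n)| = 3^{n+1} − 2.

Base case: |R(0)| = 1, and 3^{0+1} − 2 = 1.
Assume |R(m)| = 3^{m+1} − 2.
Then |R(m+1)| = 3|R(m)| + 4 = 3(3^{m+1} − 2) + 4 = 3^{m+2} − 6 + 4 = 3^{m+2} − 2.
This completes the inductive step, so |R(n)| = 3^{n+1} − 2 for all n ≥ 0.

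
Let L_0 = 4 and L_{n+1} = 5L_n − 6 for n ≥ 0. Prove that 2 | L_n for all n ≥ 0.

Base case: L_0 = 4 = 2·2, so 2 | L_0.
Assume 2 | L_m, so L_m = 2t for some integer t.
Then L_{m+1} = 5L_m − 6 = 5·(2t) − 6 = 2(5t − 3), so 2 | L_{m+1}.
By induction, 2 | L_n for all n ≥ 0.

2 | L_n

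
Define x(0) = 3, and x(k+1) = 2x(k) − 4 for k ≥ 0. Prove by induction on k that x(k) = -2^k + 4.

Base case: x(0) = 3, and -2^0 + 4 = -1 + 4 = 3.
Assume x(r) = -2^r + 4 for some r ≥ 0.
Then x(r+1) = 2x(r) − 4 = 2·(-2^r + 4) − 4 = -2^{r+1} + 8 − 4 = -2^{r+1} + 4.
By induction, x(k) = -2^k + 4 for all k ≥ 0.

x(k) = -2^k + 4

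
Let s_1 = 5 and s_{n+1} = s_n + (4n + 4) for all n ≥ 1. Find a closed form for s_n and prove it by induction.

Claim: s_n = 2n^2 + 2n + 1.

Base case: s_1 = 5, and 2·1^2 + 2·1 + 1 = 5.
Assume s_j = 2j^2 + 2j + 1.
Then s_{j+1} = s_j + (4j + 4) = (2j^2 + 2j + 1) + (4j + 4) = 2j^2 + 6j + 5,
and 2·(j+1)^2 + 2·(j+1) + 1 = 2j^2 + 6j + 5.
This completes the inductive step, so s_n = 2n^2 + 2n + 1 for all n ≥ 1.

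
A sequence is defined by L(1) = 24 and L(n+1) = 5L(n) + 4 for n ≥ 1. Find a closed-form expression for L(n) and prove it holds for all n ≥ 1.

Claim: L(n) = 5^{n+1} − 1.

Base case: L(1) = 24, and 5^{1+1} − 1 = 25 − 1 = 24.
Assume L(r) = 5^{r+1} − 1 for some r ≥ 1.
Then L(r+1) = 5L(r) + 4 = 5·(5^{r+1} − 1) + 4 = 5^{r+2} − 5 + 4 = 5^{r+2} − 1.
By induction, L(n) = 5^{n+1} − 1 for all n ≥ 1.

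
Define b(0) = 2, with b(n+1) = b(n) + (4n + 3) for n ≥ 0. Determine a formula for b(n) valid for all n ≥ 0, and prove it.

Claim: b(n) = 2n^2 + n + 2.

Base case: b(0) = 2, and 2·0^2 + 0 + 2 = 2.
Assume b(m) = 2m^2 + m + 2.
Then b(m+1) = b(m) + (4m + 3) = (2m^2 + m + 2) + (4m + 3) = 2m^2 + 5m + 5,
and 2·(m+1)^2 + (m+1) + 2 = 2m^2 + 5m + 5.
Hence b(n) = 2n^2 + n + 2 for every n ≥ 0, by induction.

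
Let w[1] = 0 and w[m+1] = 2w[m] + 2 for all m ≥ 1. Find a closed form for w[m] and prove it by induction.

Claim: w[m] = 2^m − 2.

Base case: w[1] = 0, and 2^1 − 2 = 2 − 2 = 0.
Assume w[j] = 2^j − 2 for some j ≥ 1.
Then w[j+1] = 2w[j] + 2 = 2·(2^j − 2) + 2 = 2^{j+1} − 4 + 2 = 2^{j+1} − 2.
Hence w[m] = 2^m − 2 for every m ≥ 1, by induction.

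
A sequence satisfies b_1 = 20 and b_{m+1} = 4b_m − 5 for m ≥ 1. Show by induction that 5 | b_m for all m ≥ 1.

Base case: b_1 = 20 = 5·4, so 5 | b_1.
Assume 5 | b_j, so b_j = 5t for some integer t.
Then b_{j+1} = 4b_j − 5 = 4·(5t) − 5 = 5(4t − 1), so 5 | b_{j+1}.
Hence 5 | b_m for every m ≥ 1, by induction.

5 | b_m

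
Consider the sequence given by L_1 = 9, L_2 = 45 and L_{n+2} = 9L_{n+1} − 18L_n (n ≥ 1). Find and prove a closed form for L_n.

Claim: L_n = 6^n + 3^n.

Base cases: L_1 = 9 and 6^1 + 3^1 = 9; L_2 = 45 and 6^2 + 3^2 = 45.
Assume L_j = 6^j + 3^j for all 1 ≤ j ≤ k, where k ≥ 2.
Then L_{k+1} = 9L_k − 18L_{k−1} = 9·(6^k + 3^k) − 18·(6^{k−1} + 3^{k−1}) = (9·6 − 18)6^{k−1} + (9·3 − 18)3^{k−1} = 36·6^{k−1} + 9·3^{k−1} = 6^{k+1} + 3^{k+1}.
So the formula holds for k+1, and by strong induction L_n = 6^n + 3^n for all n ≥ 1.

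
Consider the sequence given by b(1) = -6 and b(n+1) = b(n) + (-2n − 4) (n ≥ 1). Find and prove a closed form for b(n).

Claim: b(n) = -n^2 − 3n − 2.

Base case: b(1) = -6, and -1^2 − 3·1 − 2 = -6.
Assume b(r) = -r^2 − 3r − 2.
Then b(r+1) = b(r) + (-2r − 4) = (-r^2 − 3r − 2) + (-2r − 4) = -r^2 − 5r − 6,
and -(r+1)^2 − 3·(r+1) − 2 = -r^2 − 5r − 6.
This completes the inductive step, so b(n) = -n^2 − 3n − 2 for all n ≥ 1.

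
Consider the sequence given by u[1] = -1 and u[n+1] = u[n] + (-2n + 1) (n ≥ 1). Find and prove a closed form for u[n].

Claim: u[n] = -n^2 + 2n − 2.

Base case: u[1] = -1, and -1^2 + 2·1 − 2 = -1.
Assume u[m] = -m^2 + 2m − 2.
Then u[m+1] = u[m] + (-2m + 1) = (-m^2 + 2m − 2) + (-2m + 1) = -m^2 − 1,
and -(m+1)^2 + 2·(m+1) − 2 = -m^2 − 1.
Hence u[n] = -n^2 + 2n − 2 for every n ≥ 1, by induction.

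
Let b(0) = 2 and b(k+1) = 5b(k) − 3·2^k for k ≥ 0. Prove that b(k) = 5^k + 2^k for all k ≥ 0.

Base case: b(0) = 2, and 5^0 + 2^0 = 1 + 1 = 2.
Assume b(m) = 5^m + 2^m for some m ≥ 0.
Then b(m+1) = 5b(m) − 3·2^m = 5·(5^m + 2^m) − 3·2^m = 5^{m+1} + 5·2^m − 3·2^m = 5^{m+1} + 2·2^m = 5^{m+1} + 2^{m+1}.
Hence b(k) = 5^k + 2^k for every k ≥ 0, by induction.

b(k) = 5^k + 2^k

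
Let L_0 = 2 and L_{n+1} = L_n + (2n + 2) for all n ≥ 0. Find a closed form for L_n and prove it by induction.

Claim: L_n = n^2 + n + 2.

Base case: L_0 = 2, and 0^2 + 0 + 2 = 2.
Assume L_m = m^2 + m + 2.
Then L_{m+1} = L_m + (2m + 2) = (m^2 + m + 2) + (2m + 2) = m^2 + 3m + 4,
and (m+1)^2 + (m+1) + 2 = m^2 + 3m + 4.
This completes the inductive step, so L_n = n^2 + n + 2 for all n ≥ 0.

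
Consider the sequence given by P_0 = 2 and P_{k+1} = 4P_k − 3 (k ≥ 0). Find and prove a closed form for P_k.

Claim: P_k = 4^k + 1.

Base case: P_0 = 2, and 4^0 + 1 = 1 + 1 = 2.
Assume P_j = 4^j + 1 for some j ≥ 0.
Then P_{j+1} = 4P_j − 3 = 4·(4^j + 1) − 3 = 4^{j+1} + 4 − 3 = 4^{j+1} + 1.
By induction, P_k = 4^k + 1 for all k ≥ 0.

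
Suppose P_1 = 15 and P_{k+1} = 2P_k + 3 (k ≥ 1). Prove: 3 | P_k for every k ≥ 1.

Base case: P_1 = 15 = 3·5, so 3 | P_1.
Assume 3 | P_r, so P_r = 3t for some integer t.
Then P_{r+1} = 2P_r + 3 = 2·(3t) + 3 = 3(2t + 1), so 3 | P_{r+1}.
This completes the inductive step, so 3 | P_k for all k ≥ 1.

3 | P_k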